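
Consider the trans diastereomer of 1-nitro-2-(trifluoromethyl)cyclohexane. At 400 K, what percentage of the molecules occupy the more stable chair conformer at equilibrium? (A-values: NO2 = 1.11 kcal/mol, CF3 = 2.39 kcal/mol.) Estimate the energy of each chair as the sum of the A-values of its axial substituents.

98.8%

C1 and C2 have opposite parity, so for the trans isomer the two substituents are e,e in one chair and a,a in the other.
Chair I (nitro axial, trifluoromethyl axial): E = 3.50 kcal/mol; chair II (nitro equatorial, trifluoromethyl equatorial): E = 0.00 kcal/mol.
ΔG = 3.50 kcal/mol between the two chairs.
K = exp(ΔG/RT) with R = 1.987×10⁻³ kcal mol⁻¹ K⁻¹ and T = 400 K gives K ≈ 81.7.
Fraction in the lower-energy chair = K/(K+1) = 98.8%.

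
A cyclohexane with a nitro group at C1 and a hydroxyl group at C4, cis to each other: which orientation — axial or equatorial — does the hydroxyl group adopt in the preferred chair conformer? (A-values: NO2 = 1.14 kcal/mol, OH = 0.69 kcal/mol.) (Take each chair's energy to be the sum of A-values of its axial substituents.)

axial

C1 and C4 have opposite parity, so for the cis isomer the two substituents are one axial and one equatorial in each chair.
Chair I (nitro axial, hydroxyl equatorial): E = 1.14 kcal/mol.
Chair II (nitro equatorial, hydroxyl axial): E = 0.69 kcal/mol.
Chair II is the more stable (lower-energy) conformer, and in that chair the hydroxyl group is axial.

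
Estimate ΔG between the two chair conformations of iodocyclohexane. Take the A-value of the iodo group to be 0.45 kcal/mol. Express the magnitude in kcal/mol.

A monosubstituted cyclohexane has one chair with the iodo group axial (E = A = 0.45 kcal/mol) and one with it equatorial (E = 0).
ΔE = 0.45 − 0 = 0.45 kcal/mol.

0.45 kcal/mol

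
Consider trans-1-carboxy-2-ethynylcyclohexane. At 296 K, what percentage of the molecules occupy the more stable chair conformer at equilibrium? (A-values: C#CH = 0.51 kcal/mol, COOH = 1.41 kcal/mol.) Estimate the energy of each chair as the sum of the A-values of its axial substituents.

96.3%

C1 and C2 have opposite parity, so for the trans isomer the two substituents are e,e in one chair and a,a in the other.
Chair I (ethynyl axial, carboxyl axial): E = 1.92 kcal/mol; chair II (ethynyl equatorial, carboxyl equatorial): E = 0.00 kcal/mol.
ΔG = 1.92 kcal/mol between the two chairs.
K = exp(ΔG/RT) with R = 1.987×10⁻³ kcal mol⁻¹ K⁻¹ and T = 296 K gives K ≈ 26.2.
Fraction in the lower-energy chair = K/(K+1) = 96.3%.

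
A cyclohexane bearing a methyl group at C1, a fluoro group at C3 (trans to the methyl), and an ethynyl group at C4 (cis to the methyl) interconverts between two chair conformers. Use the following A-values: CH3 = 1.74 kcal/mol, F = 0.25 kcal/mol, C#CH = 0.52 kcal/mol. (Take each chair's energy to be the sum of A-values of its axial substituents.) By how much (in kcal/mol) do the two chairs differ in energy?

Chair I (methyl axial, fluoro equatorial, ethynyl equatorial): E = 1.74 kcal/mol.
Chair II (methyl equatorial, fluoro axial, ethynyl axial): E = 0.77 kcal/mol.
ΔE = 1.74 − 0.77 = 0.97 kcal/mol; chair II is more stable.

0.97 kcal/mol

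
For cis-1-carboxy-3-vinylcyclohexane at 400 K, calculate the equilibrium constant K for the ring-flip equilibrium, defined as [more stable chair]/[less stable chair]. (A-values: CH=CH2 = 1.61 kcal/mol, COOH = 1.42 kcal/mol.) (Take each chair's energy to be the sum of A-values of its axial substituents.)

C1 and C3 have the same parity, so for the cis isomer the two substituents are e,e in one chair and a,a in the other.
Chair I (vinyl axial, carboxyl axial): E = 3.03 kcal/mol; chair II (vinyl equatorial, carboxyl equatorial): E = 0.00 kcal/mol.
ΔG = 3.03 kcal/mol between the two chairs.
K = exp(ΔG/RT) with R = 1.987×10⁻³ kcal mol⁻¹ K⁻¹ and T = 400 K gives K ≈ 45.3.

K ≈ 45.3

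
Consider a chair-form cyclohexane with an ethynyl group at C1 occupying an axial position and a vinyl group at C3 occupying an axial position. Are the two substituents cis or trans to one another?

cis

C1 and C3 have the same parity, so their axial bonds point in the same direction.
With same-parity carbons, two substituents on the same face are both axial or both equatorial; opposite faces give one of each.
Here the groups are axial/axial → same face → cis.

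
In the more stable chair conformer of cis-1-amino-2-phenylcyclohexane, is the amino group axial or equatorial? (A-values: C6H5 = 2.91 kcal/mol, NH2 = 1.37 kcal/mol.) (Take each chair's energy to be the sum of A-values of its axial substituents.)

C1 and C2 have opposite parity, so for the cis isomer the two substituents are one axial and one equatorial in each chair.
Chair I (phenyl axial, amino equatorial): E = 2.91 kcal/mol.
Chair II (phenyl equatorial, amino axial): E = 1.37 kcal/mol.
Chair II is the more stable (lower-energy) conformer, and in that chair the amino group is axial.

axial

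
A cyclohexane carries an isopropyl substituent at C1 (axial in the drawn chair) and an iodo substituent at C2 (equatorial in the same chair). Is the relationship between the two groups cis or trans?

C1 and C2 have opposite parity, so their axial bonds point in opposite directions.
With opposite-parity carbons, two substituents on the same face are one axial and one equatorial; opposite faces give both axial or both equatorial.
Here the groups are axial/equatorial → same face → cis.

cis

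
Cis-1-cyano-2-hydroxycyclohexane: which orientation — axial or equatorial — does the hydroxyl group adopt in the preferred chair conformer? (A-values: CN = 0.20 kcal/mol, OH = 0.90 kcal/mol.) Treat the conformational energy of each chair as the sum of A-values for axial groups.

equatorial

C1 and C2 have opposite parity, so for the cis isomer the two substituents are one axial and one equatorial in each chair.
Chair I (cyano axial, hydroxyl equatorial): E = 0.20 kcal/mol.
Chair II (cyano equatorial, hydroxyl axial): E = 0.90 kcal/mol.
Chair I is the more stable (lower-energy) conformer, and in that chair the hydroxyl group is equatorial.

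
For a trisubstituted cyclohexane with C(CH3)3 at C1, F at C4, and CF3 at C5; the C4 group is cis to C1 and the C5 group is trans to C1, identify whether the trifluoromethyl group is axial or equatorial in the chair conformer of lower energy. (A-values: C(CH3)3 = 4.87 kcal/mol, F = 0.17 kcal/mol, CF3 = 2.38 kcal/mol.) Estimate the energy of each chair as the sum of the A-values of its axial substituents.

Chair I (tert-butyl axial, fluoro equatorial, trifluoromethyl equatorial): E = 4.87 kcal/mol.
Chair II (tert-butyl equatorial, fluoro axial, trifluoromethyl axial): E = 2.55 kcal/mol.
Chair II is the more stable (lower-energy) conformer, and in that chair the trifluoromethyl group is axial.

axial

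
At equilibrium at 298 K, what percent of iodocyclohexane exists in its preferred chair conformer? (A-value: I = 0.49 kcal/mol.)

69.6%

One chair has the iodo group axial (E = 0.49 kcal/mol) and the other has it equatorial (E = 0).
ΔG = 0.49 kcal/mol between the two chairs.
K = exp(ΔG/RT) with R = 1.987×10⁻³ kcal mol⁻¹ K⁻¹ and T = 298 K gives K ≈ 2.29.
Fraction in the lower-energy chair = K/(K+1) = 69.6%.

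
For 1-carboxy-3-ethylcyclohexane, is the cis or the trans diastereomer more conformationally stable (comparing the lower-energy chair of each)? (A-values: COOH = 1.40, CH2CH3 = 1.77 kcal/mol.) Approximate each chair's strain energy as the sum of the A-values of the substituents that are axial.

cis

At 1,3 positions (parity same): cis → (e,e or a,a); trans → (a,e or e,a).
Best chair for cis: E = 0.00 kcal/mol; best chair for trans: E = 1.40 kcal/mol.
The cis isomer is lower by 1.40 kcal/mol.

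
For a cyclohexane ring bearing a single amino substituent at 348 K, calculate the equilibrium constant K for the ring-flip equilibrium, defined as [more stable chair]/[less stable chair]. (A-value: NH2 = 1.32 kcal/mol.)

K ≈ 6.75

One chair has the amino group axial (E = 1.32 kcal/mol) and the other has it equatorial (E = 0).
ΔG = 1.32 kcal/mol between the two chairs.
K = exp(ΔG/RT) with R = 1.987×10⁻³ kcal mol⁻¹ K⁻¹ and T = 348 K gives K ≈ 6.75.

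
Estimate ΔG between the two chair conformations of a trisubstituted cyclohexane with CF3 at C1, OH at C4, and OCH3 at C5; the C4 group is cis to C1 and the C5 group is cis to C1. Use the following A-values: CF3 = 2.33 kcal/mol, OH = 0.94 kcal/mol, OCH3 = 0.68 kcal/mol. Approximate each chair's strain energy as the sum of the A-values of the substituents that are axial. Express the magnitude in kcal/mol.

Chair I (trifluoromethyl axial, hydroxyl equatorial, methoxy axial): E = 3.01 kcal/mol.
Chair II (trifluoromethyl equatorial, hydroxyl axial, methoxy equatorial): E = 0.94 kcal/mol.
ΔE = 3.01 − 0.94 = 2.07 kcal/mol; chair II is more stable.

2.07 kcal/mol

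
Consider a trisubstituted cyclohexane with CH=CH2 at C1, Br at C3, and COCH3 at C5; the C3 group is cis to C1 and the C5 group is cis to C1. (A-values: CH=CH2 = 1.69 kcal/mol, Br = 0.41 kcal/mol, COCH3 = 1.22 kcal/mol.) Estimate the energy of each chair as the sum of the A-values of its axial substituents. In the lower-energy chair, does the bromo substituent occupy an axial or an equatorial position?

equatorial

Chair I (vinyl axial, bromo axial, acetyl axial): E = 3.32 kcal/mol.
Chair II (vinyl equatorial, bromo equatorial, acetyl equatorial): E = 0.00 kcal/mol.
Chair II is the more stable (lower-energy) conformer, and in that chair the bromo group is equatorial.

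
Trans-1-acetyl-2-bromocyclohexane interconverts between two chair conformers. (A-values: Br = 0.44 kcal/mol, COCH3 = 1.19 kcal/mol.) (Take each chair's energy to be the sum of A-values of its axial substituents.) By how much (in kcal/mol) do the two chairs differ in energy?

1.63 kcal/mol

C1 and C2 have opposite parity, so for the trans isomer the two substituents are e,e in one chair and a,a in the other.
Chair I (bromo axial, acetyl axial): E = 1.63 kcal/mol.
Chair II (bromo equatorial, acetyl equatorial): E = 0.00 kcal/mol.
ΔE = 1.63 − 0.00 = 1.63 kcal/mol; chair II is more stable.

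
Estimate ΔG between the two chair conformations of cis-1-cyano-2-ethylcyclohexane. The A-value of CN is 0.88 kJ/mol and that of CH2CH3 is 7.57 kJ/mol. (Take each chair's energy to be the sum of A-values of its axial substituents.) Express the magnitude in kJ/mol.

6.69 kJ/mol

C1 and C2 have opposite parity, so for the cis isomer the two substituents are one axial and one equatorial in each chair.
Chair I (cyano axial, ethyl equatorial): E = 0.88 kJ/mol.
Chair II (cyano equatorial, ethyl axial): E = 7.57 kJ/mol.
ΔE = 7.57 − 0.88 = 6.69 kJ/mol; chair I is more stable.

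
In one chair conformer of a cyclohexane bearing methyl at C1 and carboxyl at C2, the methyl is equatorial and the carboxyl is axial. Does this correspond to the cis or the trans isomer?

C1 and C2 have opposite parity, so their axial bonds point in opposite directions.
With opposite-parity carbons, two substituents on the same face are one axial and one equatorial; opposite faces give both axial or both equatorial.
Here the groups are equatorial/axial → same face → cis.

cis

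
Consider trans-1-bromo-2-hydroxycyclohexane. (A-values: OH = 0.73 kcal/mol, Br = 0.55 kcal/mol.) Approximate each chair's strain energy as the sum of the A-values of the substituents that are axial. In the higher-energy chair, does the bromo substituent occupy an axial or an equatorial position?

axial

C1 and C2 have opposite parity, so for the trans isomer the two substituents are e,e in one chair and a,a in the other.
Chair I (hydroxyl axial, bromo axial): E = 1.28 kcal/mol.
Chair II (hydroxyl equatorial, bromo equatorial): E = 0.00 kcal/mol.
Chair I is the less stable (higher-energy) conformer, and in that chair the bromo group is axial.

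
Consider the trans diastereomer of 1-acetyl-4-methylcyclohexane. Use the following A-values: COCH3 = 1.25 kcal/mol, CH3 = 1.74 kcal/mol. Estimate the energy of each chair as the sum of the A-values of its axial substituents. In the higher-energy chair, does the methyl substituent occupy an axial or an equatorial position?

C1 and C4 have opposite parity, so for the trans isomer the two substituents are e,e in one chair and a,a in the other.
Chair I (acetyl axial, methyl axial): E = 2.99 kcal/mol.
Chair II (acetyl equatorial, methyl equatorial): E = 0.00 kcal/mol.
Chair I is the less stable (higher-energy) conformer, and in that chair the methyl group is axial.

axial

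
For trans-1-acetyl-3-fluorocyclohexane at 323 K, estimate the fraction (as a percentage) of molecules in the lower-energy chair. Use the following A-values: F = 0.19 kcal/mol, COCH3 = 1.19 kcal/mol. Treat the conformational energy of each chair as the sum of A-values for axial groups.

C1 and C3 have the same parity, so for the trans isomer the two substituents are one axial and one equatorial in each chair.
Chair I (fluoro axial, acetyl equatorial): E = 0.19 kcal/mol; chair II (fluoro equatorial, acetyl axial): E = 1.19 kcal/mol.
ΔG = 1.00 kcal/mol between the two chairs.
K = exp(ΔG/RT) with R = 1.987×10⁻³ kcal mol⁻¹ K⁻¹ and T = 323 K gives K ≈ 4.75.
Fraction in the lower-energy chair = K/(K+1) = 82.6%.

82.6%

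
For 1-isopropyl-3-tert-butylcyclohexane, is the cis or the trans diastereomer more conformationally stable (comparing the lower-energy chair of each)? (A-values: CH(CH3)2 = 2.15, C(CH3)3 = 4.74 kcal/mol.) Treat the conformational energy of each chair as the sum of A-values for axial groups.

cis

At 1,3 positions (parity same): cis → (e,e or a,a); trans → (a,e or e,a).
Best chair for cis: E = 0.00 kcal/mol; best chair for trans: E = 2.15 kcal/mol.
The cis isomer is lower by 2.15 kcal/mol.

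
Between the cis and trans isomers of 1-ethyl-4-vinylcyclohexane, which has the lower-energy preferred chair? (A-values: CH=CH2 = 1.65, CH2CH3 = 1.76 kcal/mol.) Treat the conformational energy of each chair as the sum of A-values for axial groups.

At 1,4 positions (parity opposite): cis → (a,e or e,a); trans → (e,e or a,a).
Best chair for cis: E = 1.65 kcal/mol; best chair for trans: E = 0.00 kcal/mol.
The trans isomer is lower by 1.65 kcal/mol.

trans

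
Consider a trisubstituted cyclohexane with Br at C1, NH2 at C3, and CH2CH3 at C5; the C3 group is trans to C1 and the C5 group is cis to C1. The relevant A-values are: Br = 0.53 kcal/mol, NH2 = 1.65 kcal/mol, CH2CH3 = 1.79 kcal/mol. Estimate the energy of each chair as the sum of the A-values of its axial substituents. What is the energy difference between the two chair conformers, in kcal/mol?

Chair I (bromo axial, amino equatorial, ethyl axial): E = 2.32 kcal/mol.
Chair II (bromo equatorial, amino axial, ethyl equatorial): E = 1.65 kcal/mol.
ΔE = 2.32 − 1.65 = 0.67 kcal/mol; chair II is more stable.

0.67 kcal/mol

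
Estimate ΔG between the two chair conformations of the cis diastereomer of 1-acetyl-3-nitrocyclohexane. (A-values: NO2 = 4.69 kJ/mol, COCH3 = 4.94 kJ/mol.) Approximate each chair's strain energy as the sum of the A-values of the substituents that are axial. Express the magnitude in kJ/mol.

C1 and C3 have the same parity, so for the cis isomer the two substituents are e,e in one chair and a,a in the other.
Chair I (nitro axial, acetyl axial): E = 9.63 kJ/mol.
Chair II (nitro equatorial, acetyl equatorial): E = 0.00 kJ/mol.
ΔE = 9.63 − 0.00 = 9.63 kJ/mol; chair II is more stable.

9.63 kJ/mol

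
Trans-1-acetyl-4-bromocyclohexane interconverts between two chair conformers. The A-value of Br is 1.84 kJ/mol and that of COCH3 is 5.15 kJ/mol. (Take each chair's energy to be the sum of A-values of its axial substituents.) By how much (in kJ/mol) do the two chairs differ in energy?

C1 and C4 have opposite parity, so for the trans isomer the two substituents are e,e in one chair and a,a in the other.
Chair I (bromo axial, acetyl axial): E = 6.99 kJ/mol.
Chair II (bromo equatorial, acetyl equatorial): E = 0.00 kJ/mol.
ΔE = 6.99 − 0.00 = 6.99 kJ/mol; chair II is more stable.

6.99 kJ/mol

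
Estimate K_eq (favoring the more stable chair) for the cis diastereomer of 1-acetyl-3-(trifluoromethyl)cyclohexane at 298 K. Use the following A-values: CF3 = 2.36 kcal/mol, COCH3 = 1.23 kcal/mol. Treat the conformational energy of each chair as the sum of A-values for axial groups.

C1 and C3 have the same parity, so for the cis isomer the two substituents are e,e in one chair and a,a in the other.
Chair I (trifluoromethyl axial, acetyl axial): E = 3.59 kcal/mol; chair II (trifluoromethyl equatorial, acetyl equatorial): E = 0.00 kcal/mol.
ΔG = 3.59 kcal/mol between the two chairs.
K = exp(ΔG/RT) with R = 1.987×10⁻³ kcal mol⁻¹ K⁻¹ and T = 298 K gives K ≈ 430.

K ≈ 430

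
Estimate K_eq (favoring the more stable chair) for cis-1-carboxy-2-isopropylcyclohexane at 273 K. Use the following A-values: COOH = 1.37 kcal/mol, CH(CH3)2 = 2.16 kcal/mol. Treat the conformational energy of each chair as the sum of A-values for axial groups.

K ≈ 4.29

C1 and C2 have opposite parity, so for the cis isomer the two substituents are one axial and one equatorial in each chair.
Chair I (carboxyl axial, isopropyl equatorial): E = 1.37 kcal/mol; chair II (carboxyl equatorial, isopropyl axial): E = 2.16 kcal/mol.
ΔG = 0.79 kcal/mol between the two chairs.
K = exp(ΔG/RT) with R = 1.987×10⁻³ kcal mol⁻¹ K⁻¹ and T = 273 K gives K ≈ 4.29.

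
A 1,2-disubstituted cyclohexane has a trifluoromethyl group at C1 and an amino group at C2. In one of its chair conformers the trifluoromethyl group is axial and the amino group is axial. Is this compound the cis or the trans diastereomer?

C1 and C2 have opposite parity, so their axial bonds point in opposite directions.
With opposite-parity carbons, two substituents on the same face are one axial and one equatorial; opposite faces give both axial or both equatorial.
Here the groups are axial/axial → opposite face → trans.

trans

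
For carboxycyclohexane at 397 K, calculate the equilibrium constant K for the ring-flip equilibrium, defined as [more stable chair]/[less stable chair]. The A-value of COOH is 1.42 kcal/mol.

One chair has the carboxyl group axial (E = 1.42 kcal/mol) and the other has it equatorial (E = 0).
ΔG = 1.42 kcal/mol between the two chairs.
K = exp(ΔG/RT) with R = 1.987×10⁻³ kcal mol⁻¹ K⁻¹ and T = 397 K gives K ≈ 6.05.

K ≈ 6.05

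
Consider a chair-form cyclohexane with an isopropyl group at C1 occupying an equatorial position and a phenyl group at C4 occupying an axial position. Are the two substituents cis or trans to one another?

cis

C1 and C4 have opposite parity, so their axial bonds point in opposite directions.
With opposite-parity carbons, two substituents on the same face are one axial and one equatorial; opposite faces give both axial or both equatorial.
Here the groups are equatorial/axial → same face → cis.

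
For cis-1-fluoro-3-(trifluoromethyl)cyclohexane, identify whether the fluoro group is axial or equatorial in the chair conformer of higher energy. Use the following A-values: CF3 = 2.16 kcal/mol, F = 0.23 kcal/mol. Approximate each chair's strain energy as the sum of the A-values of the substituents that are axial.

axial

C1 and C3 have the same parity, so for the cis isomer the two substituents are e,e in one chair and a,a in the other.
Chair I (trifluoromethyl axial, fluoro axial): E = 2.39 kcal/mol.
Chair II (trifluoromethyl equatorial, fluoro equatorial): E = 0.00 kcal/mol.
Chair I is the less stable (higher-energy) conformer, and in that chair the fluoro group is axial.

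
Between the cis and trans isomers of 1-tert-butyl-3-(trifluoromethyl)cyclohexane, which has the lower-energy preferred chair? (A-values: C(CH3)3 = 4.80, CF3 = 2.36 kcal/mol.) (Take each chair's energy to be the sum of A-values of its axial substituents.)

cis

At 1,3 positions (parity same): cis → (e,e or a,a); trans → (a,e or e,a).
Best chair for cis: E = 0.00 kcal/mol; best chair for trans: E = 2.36 kcal/mol.
The cis isomer is lower by 2.36 kcal/mol.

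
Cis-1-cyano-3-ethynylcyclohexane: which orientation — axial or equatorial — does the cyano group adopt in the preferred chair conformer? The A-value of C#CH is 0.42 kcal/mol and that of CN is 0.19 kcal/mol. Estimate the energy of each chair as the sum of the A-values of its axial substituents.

C1 and C3 have the same parity, so for the cis isomer the two substituents are e,e in one chair and a,a in the other.
Chair I (ethynyl axial, cyano axial): E = 0.61 kcal/mol.
Chair II (ethynyl equatorial, cyano equatorial): E = 0.00 kcal/mol.
Chair II is the more stable (lower-energy) conformer, and in that chair the cyano group is equatorial.

equatorial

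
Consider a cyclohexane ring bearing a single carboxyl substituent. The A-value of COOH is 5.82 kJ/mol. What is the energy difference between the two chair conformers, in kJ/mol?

A monosubstituted cyclohexane has one chair with the carboxyl group axial (E = A = 5.82 kJ/mol) and one with it equatorial (E = 0).
ΔE = 5.82 − 0 = 5.82 kJ/mol.

5.82 kJ/mol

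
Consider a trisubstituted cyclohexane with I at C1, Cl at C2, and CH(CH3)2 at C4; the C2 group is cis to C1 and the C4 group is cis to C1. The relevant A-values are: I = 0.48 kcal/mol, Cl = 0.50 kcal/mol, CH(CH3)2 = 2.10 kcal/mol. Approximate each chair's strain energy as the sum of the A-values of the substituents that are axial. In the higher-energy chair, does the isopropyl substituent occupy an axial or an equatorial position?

Chair I (iodo axial, chloro equatorial, isopropyl equatorial): E = 0.48 kcal/mol.
Chair II (iodo equatorial, chloro axial, isopropyl axial): E = 2.60 kcal/mol.
Chair II is the less stable (higher-energy) conformer, and in that chair the isopropyl group is axial.

axial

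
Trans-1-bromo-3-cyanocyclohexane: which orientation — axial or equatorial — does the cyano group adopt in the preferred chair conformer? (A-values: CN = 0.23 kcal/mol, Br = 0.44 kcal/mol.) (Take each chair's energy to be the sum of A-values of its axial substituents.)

C1 and C3 have the same parity, so for the trans isomer the two substituents are one axial and one equatorial in each chair.
Chair I (cyano axial, bromo equatorial): E = 0.23 kcal/mol.
Chair II (cyano equatorial, bromo axial): E = 0.44 kcal/mol.
Chair I is the more stable (lower-energy) conformer, and in that chair the cyano group is axial.

axial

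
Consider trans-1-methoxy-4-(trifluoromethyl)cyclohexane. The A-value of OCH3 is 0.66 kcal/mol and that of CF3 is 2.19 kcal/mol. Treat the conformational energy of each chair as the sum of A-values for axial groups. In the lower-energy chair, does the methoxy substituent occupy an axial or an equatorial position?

equatorial

C1 and C4 have opposite parity, so for the trans isomer the two substituents are e,e in one chair and a,a in the other.
Chair I (methoxy axial, trifluoromethyl axial): E = 2.85 kcal/mol.
Chair II (methoxy equatorial, trifluoromethyl equatorial): E = 0.00 kcal/mol.
Chair II is the more stable (lower-energy) conformer, and in that chair the methoxy group is equatorial.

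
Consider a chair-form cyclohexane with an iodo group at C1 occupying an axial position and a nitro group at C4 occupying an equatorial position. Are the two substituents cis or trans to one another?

cis

C1 and C4 have opposite parity, so their axial bonds point in opposite directions.
With opposite-parity carbons, two substituents on the same face are one axial and one equatorial; opposite faces give both axial or both equatorial.
Here the groups are axial/equatorial → same face → cis.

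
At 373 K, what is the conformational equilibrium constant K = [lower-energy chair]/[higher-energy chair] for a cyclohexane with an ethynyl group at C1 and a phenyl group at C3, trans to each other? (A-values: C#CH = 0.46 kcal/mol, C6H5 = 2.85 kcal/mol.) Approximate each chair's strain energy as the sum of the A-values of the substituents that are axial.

C1 and C3 have the same parity, so for the trans isomer the two substituents are one axial and one equatorial in each chair.
Chair I (ethynyl axial, phenyl equatorial): E = 0.46 kcal/mol; chair II (ethynyl equatorial, phenyl axial): E = 2.85 kcal/mol.
ΔG = 2.39 kcal/mol between the two chairs.
K = exp(ΔG/RT) with R = 1.987×10⁻³ kcal mol⁻¹ K⁻¹ and T = 373 K gives K ≈ 25.1.

K ≈ 25.1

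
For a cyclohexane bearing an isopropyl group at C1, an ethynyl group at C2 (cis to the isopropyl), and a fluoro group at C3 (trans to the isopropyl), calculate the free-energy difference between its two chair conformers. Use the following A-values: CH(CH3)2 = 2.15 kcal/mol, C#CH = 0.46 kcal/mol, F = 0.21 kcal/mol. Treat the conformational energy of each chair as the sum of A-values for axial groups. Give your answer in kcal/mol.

Chair I (isopropyl axial, ethynyl equatorial, fluoro equatorial): E = 2.15 kcal/mol.
Chair II (isopropyl equatorial, ethynyl axial, fluoro axial): E = 0.67 kcal/mol.
ΔE = 2.15 − 0.67 = 1.48 kcal/mol; chair II is more stable.

1.48 kcal/mol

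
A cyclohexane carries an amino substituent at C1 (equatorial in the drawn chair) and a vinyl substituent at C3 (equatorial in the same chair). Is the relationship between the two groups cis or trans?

C1 and C3 have the same parity, so their axial bonds point in the same direction.
With same-parity carbons, two substituents on the same face are both axial or both equatorial; opposite faces give one of each.
Here the groups are equatorial/equatorial → same face → cis.

cis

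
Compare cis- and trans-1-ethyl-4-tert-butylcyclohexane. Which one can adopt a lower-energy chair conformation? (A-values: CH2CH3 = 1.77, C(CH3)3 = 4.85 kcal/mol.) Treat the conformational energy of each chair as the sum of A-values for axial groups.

trans

At 1,4 positions (parity opposite): cis → (a,e or e,a); trans → (e,e or a,a).
Best chair for cis: E = 1.77 kcal/mol; best chair for trans: E = 0.00 kcal/mol.
The trans isomer is lower by 1.77 kcal/mol.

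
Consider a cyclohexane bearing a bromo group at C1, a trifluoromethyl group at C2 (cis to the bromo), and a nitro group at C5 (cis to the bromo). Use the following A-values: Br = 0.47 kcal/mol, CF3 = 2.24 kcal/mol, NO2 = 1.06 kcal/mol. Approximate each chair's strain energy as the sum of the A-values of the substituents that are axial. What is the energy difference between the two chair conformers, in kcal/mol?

Chair I (bromo axial, trifluoromethyl equatorial, nitro axial): E = 1.53 kcal/mol.
Chair II (bromo equatorial, trifluoromethyl axial, nitro equatorial): E = 2.24 kcal/mol.
ΔE = 2.24 − 1.53 = 0.71 kcal/mol; chair I is more stable.

0.71 kcal/mol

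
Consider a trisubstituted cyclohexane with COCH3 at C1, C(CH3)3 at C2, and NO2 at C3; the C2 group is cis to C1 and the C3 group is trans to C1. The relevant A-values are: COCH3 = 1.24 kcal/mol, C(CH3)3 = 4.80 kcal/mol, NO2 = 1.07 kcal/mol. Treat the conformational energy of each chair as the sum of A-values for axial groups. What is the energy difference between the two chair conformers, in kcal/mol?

Chair I (acetyl axial, tert-butyl equatorial, nitro equatorial): E = 1.24 kcal/mol.
Chair II (acetyl equatorial, tert-butyl axial, nitro axial): E = 5.87 kcal/mol.
ΔE = 5.87 − 1.24 = 4.63 kcal/mol; chair I is more stable.

4.63 kcal/mol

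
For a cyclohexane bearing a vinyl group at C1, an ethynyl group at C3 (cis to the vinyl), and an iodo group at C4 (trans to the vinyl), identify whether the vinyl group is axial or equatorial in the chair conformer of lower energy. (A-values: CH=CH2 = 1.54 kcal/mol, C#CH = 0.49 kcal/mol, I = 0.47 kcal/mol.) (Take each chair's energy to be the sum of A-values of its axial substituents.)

Chair I (vinyl axial, ethynyl axial, iodo axial): E = 2.50 kcal/mol.
Chair II (vinyl equatorial, ethynyl equatorial, iodo equatorial): E = 0.00 kcal/mol.
Chair II is the more stable (lower-energy) conformer, and in that chair the vinyl group is equatorial.

equatorial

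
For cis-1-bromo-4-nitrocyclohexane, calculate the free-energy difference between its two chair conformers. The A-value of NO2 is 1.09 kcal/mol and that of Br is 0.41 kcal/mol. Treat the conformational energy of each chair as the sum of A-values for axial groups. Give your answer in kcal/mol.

C1 and C4 have opposite parity, so for the cis isomer the two substituents are one axial and one equatorial in each chair.
Chair I (nitro axial, bromo equatorial): E = 1.09 kcal/mol.
Chair II (nitro equatorial, bromo axial): E = 0.41 kcal/mol.
ΔE = 1.09 − 0.41 = 0.68 kcal/mol; chair II is more stable.

0.68 kcal/mol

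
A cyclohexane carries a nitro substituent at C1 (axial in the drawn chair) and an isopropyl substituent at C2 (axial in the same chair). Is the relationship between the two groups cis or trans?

C1 and C2 have opposite parity, so their axial bonds point in opposite directions.
With opposite-parity carbons, two substituents on the same face are one axial and one equatorial; opposite faces give both axial or both equatorial.
Here the groups are axial/axial → opposite face → trans.

trans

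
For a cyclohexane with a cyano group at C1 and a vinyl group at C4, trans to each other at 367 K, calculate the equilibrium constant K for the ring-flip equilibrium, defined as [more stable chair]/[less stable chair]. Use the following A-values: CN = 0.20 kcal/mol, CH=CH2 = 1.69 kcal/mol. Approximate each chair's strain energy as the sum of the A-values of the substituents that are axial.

K ≈ 13.4

C1 and C4 have opposite parity, so for the trans isomer the two substituents are e,e in one chair and a,a in the other.
Chair I (cyano axial, vinyl axial): E = 1.89 kcal/mol; chair II (cyano equatorial, vinyl equatorial): E = 0.00 kcal/mol.
ΔG = 1.89 kcal/mol between the two chairs.
K = exp(ΔG/RT) with R = 1.987×10⁻³ kcal mol⁻¹ K⁻¹ and T = 367 K gives K ≈ 13.4.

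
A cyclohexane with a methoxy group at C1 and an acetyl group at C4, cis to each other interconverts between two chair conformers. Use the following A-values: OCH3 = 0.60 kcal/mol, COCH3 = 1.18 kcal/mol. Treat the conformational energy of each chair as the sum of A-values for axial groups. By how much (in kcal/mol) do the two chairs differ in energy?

C1 and C4 have opposite parity, so for the cis isomer the two substituents are one axial and one equatorial in each chair.
Chair I (methoxy axial, acetyl equatorial): E = 0.60 kcal/mol.
Chair II (methoxy equatorial, acetyl axial): E = 1.18 kcal/mol.
ΔE = 1.18 − 0.60 = 0.58 kcal/mol; chair I is more stable.

0.58 kcal/mol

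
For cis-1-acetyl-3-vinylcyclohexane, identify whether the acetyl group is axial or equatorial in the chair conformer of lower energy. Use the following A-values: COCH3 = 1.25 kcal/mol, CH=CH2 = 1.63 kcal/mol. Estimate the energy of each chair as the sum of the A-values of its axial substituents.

C1 and C3 have the same parity, so for the cis isomer the two substituents are e,e in one chair and a,a in the other.
Chair I (acetyl axial, vinyl axial): E = 2.88 kcal/mol.
Chair II (acetyl equatorial, vinyl equatorial): E = 0.00 kcal/mol.
Chair II is the more stable (lower-energy) conformer, and in that chair the acetyl group is equatorial.

equatorial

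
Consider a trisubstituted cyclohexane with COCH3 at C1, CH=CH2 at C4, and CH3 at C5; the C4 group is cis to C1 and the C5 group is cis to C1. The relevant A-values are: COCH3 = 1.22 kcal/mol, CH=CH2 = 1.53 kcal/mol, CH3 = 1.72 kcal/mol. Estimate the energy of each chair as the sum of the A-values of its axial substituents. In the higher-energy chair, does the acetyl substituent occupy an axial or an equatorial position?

axial

Chair I (acetyl axial, vinyl equatorial, methyl axial): E = 2.94 kcal/mol.
Chair II (acetyl equatorial, vinyl axial, methyl equatorial): E = 1.53 kcal/mol.
Chair I is the less stable (higher-energy) conformer, and in that chair the acetyl group is axial.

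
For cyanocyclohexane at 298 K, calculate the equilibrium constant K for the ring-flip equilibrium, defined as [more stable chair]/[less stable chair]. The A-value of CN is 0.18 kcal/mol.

One chair has the cyano group axial (E = 0.18 kcal/mol) and the other has it equatorial (E = 0).
ΔG = 0.18 kcal/mol between the two chairs.
K = exp(ΔG/RT) with R = 1.987×10⁻³ kcal mol⁻¹ K⁻¹ and T = 298 K gives K ≈ 1.36.

K ≈ 1.36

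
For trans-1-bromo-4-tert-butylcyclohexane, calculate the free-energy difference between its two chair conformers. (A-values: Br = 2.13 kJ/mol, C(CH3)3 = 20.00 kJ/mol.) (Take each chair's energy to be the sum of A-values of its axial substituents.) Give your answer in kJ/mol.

C1 and C4 have opposite parity, so for the trans isomer the two substituents are e,e in one chair and a,a in the other.
Chair I (bromo axial, tert-butyl axial): E = 22.13 kJ/mol.
Chair II (bromo equatorial, tert-butyl equatorial): E = 0.00 kJ/mol.
ΔE = 22.13 − 0.00 = 22.13 kJ/mol; chair II is more stable.

22.13 kJ/mol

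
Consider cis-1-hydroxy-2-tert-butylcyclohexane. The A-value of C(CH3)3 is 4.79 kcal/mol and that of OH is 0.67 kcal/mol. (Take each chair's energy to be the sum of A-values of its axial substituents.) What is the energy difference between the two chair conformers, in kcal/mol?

C1 and C2 have opposite parity, so for the cis isomer the two substituents are one axial and one equatorial in each chair.
Chair I (tert-butyl axial, hydroxyl equatorial): E = 4.79 kcal/mol.
Chair II (tert-butyl equatorial, hydroxyl axial): E = 0.67 kcal/mol.
ΔE = 4.79 − 0.67 = 4.12 kcal/mol; chair II is more stable.

4.12 kcal/mol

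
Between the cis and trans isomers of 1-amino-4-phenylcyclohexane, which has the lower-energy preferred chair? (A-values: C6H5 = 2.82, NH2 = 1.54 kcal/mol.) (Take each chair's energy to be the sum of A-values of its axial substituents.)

At 1,4 positions (parity opposite): cis → (a,e or e,a); trans → (e,e or a,a).
Best chair for cis: E = 1.54 kcal/mol; best chair for trans: E = 0.00 kcal/mol.
The trans isomer is lower by 1.54 kcal/mol.

trans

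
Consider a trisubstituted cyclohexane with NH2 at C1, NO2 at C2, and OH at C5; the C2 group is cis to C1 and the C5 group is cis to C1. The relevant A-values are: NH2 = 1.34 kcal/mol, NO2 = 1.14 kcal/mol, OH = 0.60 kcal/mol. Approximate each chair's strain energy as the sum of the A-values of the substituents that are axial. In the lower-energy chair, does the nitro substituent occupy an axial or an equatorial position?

axial

Chair I (amino axial, nitro equatorial, hydroxyl axial): E = 1.94 kcal/mol.
Chair II (amino equatorial, nitro axial, hydroxyl equatorial): E = 1.14 kcal/mol.
Chair II is the more stable (lower-energy) conformer, and in that chair the nitro group is axial.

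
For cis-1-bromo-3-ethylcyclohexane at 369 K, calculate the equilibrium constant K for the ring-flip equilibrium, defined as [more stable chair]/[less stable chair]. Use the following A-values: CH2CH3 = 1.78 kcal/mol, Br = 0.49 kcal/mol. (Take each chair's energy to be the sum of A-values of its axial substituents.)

C1 and C3 have the same parity, so for the cis isomer the two substituents are e,e in one chair and a,a in the other.
Chair I (ethyl axial, bromo axial): E = 2.27 kcal/mol; chair II (ethyl equatorial, bromo equatorial): E = 0.00 kcal/mol.
ΔG = 2.27 kcal/mol between the two chairs.
K = exp(ΔG/RT) with R = 1.987×10⁻³ kcal mol⁻¹ K⁻¹ and T = 369 K gives K ≈ 22.1.

K ≈ 22.1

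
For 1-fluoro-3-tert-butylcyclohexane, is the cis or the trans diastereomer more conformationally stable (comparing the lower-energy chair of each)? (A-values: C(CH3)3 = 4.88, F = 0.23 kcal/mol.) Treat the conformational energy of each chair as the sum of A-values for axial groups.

cis

At 1,3 positions (parity same): cis → (e,e or a,a); trans → (a,e or e,a).
Best chair for cis: E = 0.00 kcal/mol; best chair for trans: E = 0.23 kcal/mol.
The cis isomer is lower by 0.23 kcal/mol.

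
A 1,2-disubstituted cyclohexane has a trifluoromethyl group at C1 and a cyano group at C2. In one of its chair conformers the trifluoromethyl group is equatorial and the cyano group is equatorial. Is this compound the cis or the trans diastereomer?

C1 and C2 have opposite parity, so their axial bonds point in opposite directions.
With opposite-parity carbons, two substituents on the same face are one axial and one equatorial; opposite faces give both axial or both equatorial.
Here the groups are equatorial/equatorial → opposite face → trans.

trans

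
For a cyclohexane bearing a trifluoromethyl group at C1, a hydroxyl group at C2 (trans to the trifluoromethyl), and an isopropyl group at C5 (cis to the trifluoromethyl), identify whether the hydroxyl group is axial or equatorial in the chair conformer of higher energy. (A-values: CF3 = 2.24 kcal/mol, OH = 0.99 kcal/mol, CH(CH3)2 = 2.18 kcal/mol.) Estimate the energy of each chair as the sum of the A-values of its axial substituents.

axial

Chair I (trifluoromethyl axial, hydroxyl axial, isopropyl axial): E = 5.41 kcal/mol.
Chair II (trifluoromethyl equatorial, hydroxyl equatorial, isopropyl equatorial): E = 0.00 kcal/mol.
Chair I is the less stable (higher-energy) conformer, and in that chair the hydroxyl group is axial.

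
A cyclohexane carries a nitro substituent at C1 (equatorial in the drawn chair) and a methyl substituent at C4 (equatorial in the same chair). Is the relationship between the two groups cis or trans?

trans

C1 and C4 have opposite parity, so their axial bonds point in opposite directions.
With opposite-parity carbons, two substituents on the same face are one axial and one equatorial; opposite faces give both axial or both equatorial.
Here the groups are equatorial/equatorial → opposite face → trans.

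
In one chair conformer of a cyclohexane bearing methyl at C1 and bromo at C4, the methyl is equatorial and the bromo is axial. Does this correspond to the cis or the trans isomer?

cis

C1 and C4 have opposite parity, so their axial bonds point in opposite directions.
With opposite-parity carbons, two substituents on the same face are one axial and one equatorial; opposite faces give both axial or both equatorial.
Here the groups are equatorial/axial → same face → cis.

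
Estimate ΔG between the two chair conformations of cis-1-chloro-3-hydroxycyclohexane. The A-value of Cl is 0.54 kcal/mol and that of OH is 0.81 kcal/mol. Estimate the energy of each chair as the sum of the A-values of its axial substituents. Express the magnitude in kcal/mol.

C1 and C3 have the same parity, so for the cis isomer the two substituents are e,e in one chair and a,a in the other.
Chair I (chloro axial, hydroxyl axial): E = 1.35 kcal/mol.
Chair II (chloro equatorial, hydroxyl equatorial): E = 0.00 kcal/mol.
ΔE = 1.35 − 0.00 = 1.35 kcal/mol; chair II is more stable.

1.35 kcal/mol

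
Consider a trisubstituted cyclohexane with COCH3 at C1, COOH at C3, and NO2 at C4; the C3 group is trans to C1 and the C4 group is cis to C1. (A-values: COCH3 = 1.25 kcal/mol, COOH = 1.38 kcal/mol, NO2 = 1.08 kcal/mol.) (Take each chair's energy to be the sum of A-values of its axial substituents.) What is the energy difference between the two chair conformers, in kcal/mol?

Chair I (acetyl axial, carboxyl equatorial, nitro equatorial): E = 1.25 kcal/mol.
Chair II (acetyl equatorial, carboxyl axial, nitro axial): E = 2.46 kcal/mol.
ΔE = 2.46 − 1.25 = 1.21 kcal/mol; chair I is more stable.

1.21 kcal/mol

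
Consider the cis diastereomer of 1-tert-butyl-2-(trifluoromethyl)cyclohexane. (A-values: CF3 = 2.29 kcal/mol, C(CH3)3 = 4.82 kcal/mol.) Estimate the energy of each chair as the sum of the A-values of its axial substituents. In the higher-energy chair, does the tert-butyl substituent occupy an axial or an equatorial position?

axial

C1 and C2 have opposite parity, so for the cis isomer the two substituents are one axial and one equatorial in each chair.
Chair I (trifluoromethyl axial, tert-butyl equatorial): E = 2.29 kcal/mol.
Chair II (trifluoromethyl equatorial, tert-butyl axial): E = 4.82 kcal/mol.
Chair II is the less stable (higher-energy) conformer, and in that chair the tert-butyl group is axial.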